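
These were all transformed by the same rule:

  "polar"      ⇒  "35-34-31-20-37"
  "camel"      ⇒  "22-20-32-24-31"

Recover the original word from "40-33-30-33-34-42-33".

p is letter #16 and maps to 35: an offset of 19. Each letter is replaced by its alphabet position (a=1..z=26) + 19.
Reversing it on 40-33-30-33-34-42-33: 40→(40−19)÷1=21=u, 33→(33−19)÷1=14=n, 30→(30−19)÷1=11=k, 33→(33−19)÷1=14=n, 34→(34−19)÷1=15=o, 42→(42−19)÷1=23=w, 33→(33−19)÷1=14=n.

unknown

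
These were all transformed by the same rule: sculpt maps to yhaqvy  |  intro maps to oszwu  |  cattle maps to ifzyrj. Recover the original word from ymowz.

Shifts by position in sculpt: pos 0: s→y (+6), pos 1: c→h (+5), pos 2: u→a (+6), pos 3: l→q (+5) — repeating every 2. It's a Vigenère-style cipher with numeric key [6,5]: position i shifts by key[i mod 2].
Undoing it on ymowz: y−6=s, m−5=h, o−6=i, w−5=r, z−6=t.

shirt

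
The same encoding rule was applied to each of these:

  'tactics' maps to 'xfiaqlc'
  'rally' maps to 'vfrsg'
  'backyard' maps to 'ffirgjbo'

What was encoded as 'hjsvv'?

In tactics: t→x is +4, a→f is +5, c→i is +6, t→a is +7 — the shift increases by 1 each position. The shift increases by 1 at each position, starting from +4: 4, 5, 6, ….
Reversing it on hjsvv: h−4=d, j−5=e, s−6=m, v−7=o, v−8=n.

demon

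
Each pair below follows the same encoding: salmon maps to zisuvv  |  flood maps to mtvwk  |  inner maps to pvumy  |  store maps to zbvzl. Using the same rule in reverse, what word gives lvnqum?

Shifts by position in salmon: pos 0: s→z (+7), pos 1: a→i (+8), pos 2: l→s (+7), pos 3: m→u (+8) — repeating every 2. A repeating key of period 2 is used — shifts +7, +8 over and over.
Undoing it on lvnqum: l−7=e, v−8=n, n−7=g, q−8=i, u−7=n, m−8=e.

engine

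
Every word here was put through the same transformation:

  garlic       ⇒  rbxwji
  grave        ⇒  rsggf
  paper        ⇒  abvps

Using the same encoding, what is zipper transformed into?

kjvafx

Shifts by position in garlic: pos 0: g→r (+11), pos 1: a→b (+1), pos 2: r→x (+6), pos 3: l→w (+11), pos 4: i→j (+1), pos 5: c→i (+6) — repeating every 3. The shifts repeat in a cycle of length 3: positions 0,1,… shift by +11, +1, +6, then the pattern repeats.
On zipper: z+11=k, i+1=j, p+6=v, p+11=a, e+1=f, r+6=x.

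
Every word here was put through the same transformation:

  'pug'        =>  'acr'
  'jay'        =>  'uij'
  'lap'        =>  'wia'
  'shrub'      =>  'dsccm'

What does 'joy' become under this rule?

The shift depends on letter class: consonant p→a is +11, but vowel u→c is +8. Two shifts are in play — +8 for a/e/i/o/u, +11 for every other letter.
Applying it to joy: j(cons)+11=u, o(vowel)+8=w, y(cons)+11=j.

uwj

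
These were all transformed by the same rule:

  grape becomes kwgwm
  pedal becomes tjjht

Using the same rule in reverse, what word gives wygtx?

Letter i (0-indexed) is shifted by i+4, so successive shifts are 4, 5, 6, ….
Decoding wygtx: w−4=s, y−5=t, g−6=a, t−7=m, x−8=p.

stamp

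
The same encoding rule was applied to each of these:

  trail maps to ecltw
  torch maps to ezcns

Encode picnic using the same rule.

atnytn

Compare letters: t→e is +11, r→c is +11, a→l is +11 — a constant shift. Every letter moves 11 places later in the alphabet, wrapping around z→a.
On picnic: p+11=a, i+11=t, c+11=n, n+11=y, i+11=t, c+11=n.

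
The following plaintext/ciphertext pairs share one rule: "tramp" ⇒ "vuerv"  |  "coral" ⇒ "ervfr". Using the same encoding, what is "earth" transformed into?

In tramp: t→v is +2, r→u is +3, a→e is +4, m→r is +5 — the shift increases by 1 each position. Letter i (0-indexed) is shifted by i+2, so successive shifts are 2, 3, 4, ….
Applying it to earth: e+2=g, a+3=d, r+4=v, t+5=y, h+6=n.

gdvyn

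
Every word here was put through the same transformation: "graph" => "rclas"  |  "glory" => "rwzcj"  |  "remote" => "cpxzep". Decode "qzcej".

forty

Each letter is shifted forward by 11 in the alphabet (a Caesar shift of +11).
Reversing it on qzcej: q−11=f, z−11=o, c−11=r, e−11=t, j−11=y.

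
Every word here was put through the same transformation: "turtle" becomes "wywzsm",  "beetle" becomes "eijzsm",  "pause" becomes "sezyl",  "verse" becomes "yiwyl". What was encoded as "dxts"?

atom

Letter i (0-indexed) is shifted by i+3, so successive shifts are 3, 4, 5, ….
Undoing it on dxts: d−3=a, x−4=t, t−5=o, s−6=m.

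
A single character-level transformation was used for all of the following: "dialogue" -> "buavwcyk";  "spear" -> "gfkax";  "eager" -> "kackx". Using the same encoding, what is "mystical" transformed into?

d(3)→b(1) and i(8)→u(20) fit y≡9x+0 (mod 26); the inverse of 9 mod 26 is 3. Treating letters as 0–25, the rule is x ↦ 9x + 0 (mod 26).
Applying it to mystical: m(12)→9·12+0≡4=e; y(24)→9·24+0≡8=i; s(18)→9·18+0≡6=g; t(19)→9·19+0≡15=p; i(8)→9·8+0≡20=u; c(2)→9·2+0≡18=s; a(0)→9·0+0≡0=a; l(11)→9·11+0≡21=v (all mod 26).

eigpusav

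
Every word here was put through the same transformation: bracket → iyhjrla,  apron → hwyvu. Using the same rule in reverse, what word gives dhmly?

wafer

It's a constant shift of +7 (ROT7).
Reversing it on dhmly: d−7=w, h−7=a, m−7=f, l−7=e, y−7=r.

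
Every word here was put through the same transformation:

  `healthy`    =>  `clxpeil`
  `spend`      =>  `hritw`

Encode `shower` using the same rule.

Two steps: reverse the string, then apply a Caesar shift of +4.
Applying it to shower: reverse → rewohs; then shift: r+4=v, e+4=i, w+4=a, o+4=s, h+4=l, s+4=w.

viaslw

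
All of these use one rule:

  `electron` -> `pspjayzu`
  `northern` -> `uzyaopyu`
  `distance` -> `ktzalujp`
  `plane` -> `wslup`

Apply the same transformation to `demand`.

kptluk

Two shifts are in play — +11 for a/e/i/o/u, +7 for every other letter.
Applying it to demand: d(cons)+7=k, e(vowel)+11=p, m(cons)+7=t, a(vowel)+11=l, n(cons)+7=u, d(cons)+7=k.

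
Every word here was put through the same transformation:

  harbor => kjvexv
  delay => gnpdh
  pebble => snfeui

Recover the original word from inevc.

feast

Shifts by position in harbor: pos 0: h→k (+3), pos 1: a→j (+9), pos 2: r→v (+4), pos 3: b→e (+3), pos 4: o→x (+9), pos 5: r→v (+4) — repeating every 3. It's a Vigenère-style cipher with numeric key [3,9,4]: position i shifts by key[i mod 3].
Decoding inevc: i−3=f, n−9=e, e−4=a, v−3=s, c−9=t.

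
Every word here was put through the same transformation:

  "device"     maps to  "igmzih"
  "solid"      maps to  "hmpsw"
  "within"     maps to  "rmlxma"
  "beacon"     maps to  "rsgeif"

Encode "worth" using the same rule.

lxvsa

The output letters match the input read backwards, each shifted +4: device reversed is ecived. Two steps: reverse the string, then apply a Caesar shift of +4.
For worth: reverse → htrow; then shift: h+4=l, t+4=x, r+4=v, o+4=s, w+4=a.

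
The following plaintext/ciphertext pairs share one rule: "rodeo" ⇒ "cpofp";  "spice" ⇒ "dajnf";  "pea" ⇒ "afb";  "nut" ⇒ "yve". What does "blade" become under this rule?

The shift depends on letter class: consonant r→c is +11, but vowel o→p is +1. Vowels shift forward by 1 and consonants shift forward by 11.
Applying it to blade: b(cons)+11=m, l(cons)+11=w, a(vowel)+1=b, d(cons)+11=o, e(vowel)+1=f.

mwbof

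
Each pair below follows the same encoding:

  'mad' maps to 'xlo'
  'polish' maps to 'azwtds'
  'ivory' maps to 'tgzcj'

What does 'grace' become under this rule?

Each letter is shifted forward by 11 in the alphabet (a Caesar shift of +11).
Applying it to grace: g+11=r, r+11=c, a+11=l, c+11=n, e+11=p.

rclnp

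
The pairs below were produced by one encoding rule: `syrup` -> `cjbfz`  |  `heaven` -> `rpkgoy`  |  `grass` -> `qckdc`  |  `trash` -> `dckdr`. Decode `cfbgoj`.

survey

The shifts repeat in a cycle of length 2: positions 0,1,… shift by +10, +11, then the pattern repeats.
Undoing it on cfbgoj: c−10=s, f−11=u, b−10=r, g−11=v, o−10=e, j−11=y.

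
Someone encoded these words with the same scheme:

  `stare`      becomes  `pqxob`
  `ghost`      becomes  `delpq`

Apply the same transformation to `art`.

xoq

Compare letters: s→p is +23, t→q is +23, a→x is +23 — a constant shift. Each letter is shifted forward by 23 in the alphabet (a Caesar shift of +23).
For art: a+23=x, r+23=o, t+23=q.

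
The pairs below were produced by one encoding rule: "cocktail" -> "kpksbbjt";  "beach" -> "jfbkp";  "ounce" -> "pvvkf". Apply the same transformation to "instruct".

The shift depends on letter class: consonant c→k is +8, but vowel o→p is +1. Two shifts are in play — +1 for a/e/i/o/u, +8 for every other letter.
On instruct: i(vowel)+1=j, n(cons)+8=v, s(cons)+8=a, t(cons)+8=b, r(cons)+8=z, u(vowel)+1=v, c(cons)+8=k, t(cons)+8=b.

jvabzvkb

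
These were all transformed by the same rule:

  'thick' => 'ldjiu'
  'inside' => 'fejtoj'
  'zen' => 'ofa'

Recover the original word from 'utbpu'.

toast

The output letters match the input read backwards, each shifted +1: thick reversed is kciht. Read the word backwards and shift each letter +1.
Undoing it on utbpu: shift back: u−1=t, t−1=s, b−1=a, p−1=o, u−1=t → tsaot; then reverse → toast.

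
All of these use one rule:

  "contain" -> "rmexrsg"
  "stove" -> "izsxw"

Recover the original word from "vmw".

The output letters match the input read backwards, each shifted +4: contain reversed is niatnoc. The word is reversed, then every letter is shifted forward by 4.
Reversing it on vmw: shift back: v−4=r, m−4=i, w−4=s → ris; then reverse → sir.

sir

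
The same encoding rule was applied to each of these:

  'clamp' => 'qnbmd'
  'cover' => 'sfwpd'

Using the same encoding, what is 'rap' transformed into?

The output letters match the input read backwards, each shifted +1: clamp reversed is pmalc. The word is reversed, then every letter is shifted forward by 1.
Applying it to rap: reverse → par; then shift: p+1=q, a+1=b, r+1=s.

qbs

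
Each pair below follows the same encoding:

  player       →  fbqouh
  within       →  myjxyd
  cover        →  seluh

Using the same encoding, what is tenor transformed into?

judeh

Compare letters: p→f is +16, l→b is +16, a→q is +16 — a constant shift. It's a constant shift of +16 (ROT16).
On tenor: t+16=j, e+16=u, n+16=d, o+16=e, r+16=h.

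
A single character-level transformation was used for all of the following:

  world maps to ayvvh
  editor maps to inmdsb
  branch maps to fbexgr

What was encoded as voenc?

The shifts repeat in a cycle of length 2: positions 0,1,… shift by +4, +10, then the pattern repeats.
Decoding voenc: v−4=r, o−10=e, e−4=a, n−10=d, c−4=y.

ready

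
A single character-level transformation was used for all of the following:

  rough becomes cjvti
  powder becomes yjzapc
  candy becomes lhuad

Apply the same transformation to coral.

ljchq

r(17)→c(2) and o(14)→j(9) fit y≡15x+7 (mod 26); the inverse of 15 mod 26 is 7. This is an affine cipher: with a=0,…,z=25, each position x becomes (15x+7) mod 26.
Applying it to coral: c(2)→15·2+7≡11=l; o(14)→15·14+7≡9=j; r(17)→15·17+7≡2=c; a(0)→15·0+7≡7=h; l(11)→15·11+7≡16=q (all mod 26).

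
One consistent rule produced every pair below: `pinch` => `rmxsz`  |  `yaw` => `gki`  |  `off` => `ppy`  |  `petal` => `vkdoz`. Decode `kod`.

tea

The output letters match the input read backwards, each shifted +10: pinch reversed is hcnip. Two steps: reverse the string, then apply a Caesar shift of +10.
Reversing it on kod: shift back: k−10=a, o−10=e, d−10=t → aet; then reverse → tea.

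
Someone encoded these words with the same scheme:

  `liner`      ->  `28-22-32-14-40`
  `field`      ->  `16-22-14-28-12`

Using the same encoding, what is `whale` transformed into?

50-20-6-28-14

l(#12)→28 and i(#9)→22: differences scale by 2, so n = 2·pos + 4. The formula is n = 2×(alphabet index, a=1) + 4.
On whale: w=23→50, h=8→20, a=1→6, l=12→28, e=5→14.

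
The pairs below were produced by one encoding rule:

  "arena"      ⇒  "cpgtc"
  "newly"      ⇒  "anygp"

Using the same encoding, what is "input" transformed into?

The output letters match the input read backwards, each shifted +2: arena reversed is anera. Two steps: reverse the string, then apply a Caesar shift of +2.
Applying it to input: reverse → tupni; then shift: t+2=v, u+2=w, p+2=r, n+2=p, i+2=k.

vwrpk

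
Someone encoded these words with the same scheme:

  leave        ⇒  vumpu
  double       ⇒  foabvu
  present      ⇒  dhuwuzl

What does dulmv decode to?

petal

Treating letters as 0–25, the rule is x ↦ 15x + 12 (mod 26).
Decoding dulmv: d(3)→7·(3−12)≡15=p; u(20)→7·(20−12)≡4=e; l(11)→7·(11−12)≡19=t; m(12)→7·(12−12)≡0=a; v(21)→7·(21−12)≡11=l (all mod 26).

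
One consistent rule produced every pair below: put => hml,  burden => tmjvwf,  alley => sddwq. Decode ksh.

Compare letters: p→h is +18, u→m is +18, t→l is +18 — a constant shift. This is a Caesar cipher with shift 18.
Undoing it on ksh: k−18=s, s−18=a, h−18=p.

sap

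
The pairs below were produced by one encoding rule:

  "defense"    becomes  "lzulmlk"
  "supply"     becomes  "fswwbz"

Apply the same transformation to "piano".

vuhpw

The word is reversed, then every letter is shifted forward by 7.
On piano: reverse → onaip; then shift: o+7=v, n+7=u, a+7=h, i+7=p, p+7=w.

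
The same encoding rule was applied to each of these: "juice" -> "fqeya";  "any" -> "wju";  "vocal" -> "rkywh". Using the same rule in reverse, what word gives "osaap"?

Each letter is shifted forward by 22 in the alphabet (a Caesar shift of +22).
Reversing it on osaap: o−22=s, s−22=w, a−22=e, a−22=e, p−22=t.

sweet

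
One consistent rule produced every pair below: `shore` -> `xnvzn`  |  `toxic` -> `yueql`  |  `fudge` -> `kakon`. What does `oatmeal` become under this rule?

In shore: s→x is +5, h→n is +6, o→v is +7, r→z is +8 — the shift increases by 1 each position. The shift increases by 1 at each position, starting from +5: 5, 6, 7, ….
Applying it to oatmeal: o+5=t, a+6=g, t+7=a, m+8=u, e+9=n, a+10=k, l+11=w.

tgaunkw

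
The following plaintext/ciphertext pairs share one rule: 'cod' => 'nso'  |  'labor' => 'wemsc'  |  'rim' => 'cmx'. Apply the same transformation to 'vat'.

The rule splits by letter class: vowels +4, consonants +11.
For vat: v(cons)+11=g, a(vowel)+4=e, t(cons)+11=e.

gee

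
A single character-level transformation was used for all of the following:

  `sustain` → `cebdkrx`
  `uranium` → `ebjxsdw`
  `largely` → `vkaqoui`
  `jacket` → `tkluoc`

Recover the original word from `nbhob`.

dryer

Shifts by position in sustain: pos 0: s→c (+10), pos 1: u→e (+10), pos 2: s→b (+9), pos 3: t→d (+10), pos 4: a→k (+10), pos 5: i→r (+9) — repeating every 3. It's a Vigenère-style cipher with numeric key [10,10,9]: position i shifts by key[i mod 3].
Reversing it on nbhob: n−10=d, b−10=r, h−9=y, o−10=e, b−10=r.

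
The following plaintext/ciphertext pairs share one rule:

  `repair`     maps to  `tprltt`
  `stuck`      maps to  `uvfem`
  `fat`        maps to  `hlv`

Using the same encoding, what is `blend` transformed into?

The shift depends on letter class: consonant r→t is +2, but vowel e→p is +11. Vowels shift forward by 11 and consonants shift forward by 2.
Applying it to blend: b(cons)+2=d, l(cons)+2=n, e(vowel)+11=p, n(cons)+2=p, d(cons)+2=f.

dnppf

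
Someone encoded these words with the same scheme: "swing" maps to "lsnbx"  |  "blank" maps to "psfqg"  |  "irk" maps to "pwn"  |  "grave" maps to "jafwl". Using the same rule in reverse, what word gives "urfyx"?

stamp

The output letters match the input read backwards, each shifted +5: swing reversed is gniws. The word is reversed, then every letter is shifted forward by 5.
Undoing it on urfyx: shift back: u−5=p, r−5=m, f−5=a, y−5=t, x−5=s → pmats; then reverse → stamp.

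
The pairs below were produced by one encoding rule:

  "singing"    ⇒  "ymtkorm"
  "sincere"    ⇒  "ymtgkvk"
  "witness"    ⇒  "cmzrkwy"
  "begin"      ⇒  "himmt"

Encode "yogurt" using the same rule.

esmyxx

Shifts by position in singing: pos 0: s→y (+6), pos 1: i→m (+4), pos 2: n→t (+6), pos 3: g→k (+4) — repeating every 2. A repeating key of period 2 is used — shifts +6, +4 over and over.
Applying it to yogurt: y+6=e, o+4=s, g+6=m, u+4=y, r+6=x, t+4=x.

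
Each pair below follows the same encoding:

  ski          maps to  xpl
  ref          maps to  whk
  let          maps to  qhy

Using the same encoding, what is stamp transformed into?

xydru

The shift depends on letter class: consonant s→x is +5, but vowel i→l is +3. The rule splits by letter class: vowels +3, consonants +5.
For stamp: s(cons)+5=x, t(cons)+5=y, a(vowel)+3=d, m(cons)+5=r, p(cons)+5=u.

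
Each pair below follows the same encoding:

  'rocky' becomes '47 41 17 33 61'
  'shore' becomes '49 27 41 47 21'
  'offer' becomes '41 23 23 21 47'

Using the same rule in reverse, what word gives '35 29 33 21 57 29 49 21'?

Each letter becomes 2×(its alphabet position, a=1..z=26) + 11.
Decoding 35 29 33 21 57 29 49 21: 35→(35−11)÷2=12=l, 29→(29−11)÷2=9=i, 33→(33−11)÷2=11=k, 21→(21−11)÷2=5=e, 57→(57−11)÷2=23=w, 29→(29−11)÷2=9=i, 49→(49−11)÷2=19=s, 21→(21−11)÷2=5=e.

likewise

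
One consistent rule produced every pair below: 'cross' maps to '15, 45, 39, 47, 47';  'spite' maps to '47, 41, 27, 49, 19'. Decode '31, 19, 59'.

key

c(#3)→15 and r(#18)→45: differences scale by 2, so n = 2·pos + 9. Each letter becomes 2×(its alphabet position, a=1..z=26) + 9.
Undoing it on 31, 19, 59: 31→(31−9)÷2=11=k, 19→(19−9)÷2=5=e, 59→(59−9)÷2=25=y.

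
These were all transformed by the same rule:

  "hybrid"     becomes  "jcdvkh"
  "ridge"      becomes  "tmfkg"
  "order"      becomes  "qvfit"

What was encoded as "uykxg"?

Shifts by position in hybrid: pos 0: h→j (+2), pos 1: y→c (+4), pos 2: b→d (+2), pos 3: r→v (+4) — repeating every 2. The shifts repeat in a cycle of length 2: positions 0,1,… shift by +2, +4, then the pattern repeats.
Undoing it on uykxg: u−2=s, y−4=u, k−2=i, x−4=t, g−2=e.

suite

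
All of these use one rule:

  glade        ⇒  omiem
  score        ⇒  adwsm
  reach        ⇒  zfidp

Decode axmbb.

Shifts by position in glade: pos 0: g→o (+8), pos 1: l→m (+1), pos 2: a→i (+8), pos 3: d→e (+1) — repeating every 2. It's a Vigenère-style cipher with numeric key [8,1]: position i shifts by key[i mod 2].
Reversing it on axmbb: a−8=s, x−1=w, m−8=e, b−1=a, b−8=t.

sweat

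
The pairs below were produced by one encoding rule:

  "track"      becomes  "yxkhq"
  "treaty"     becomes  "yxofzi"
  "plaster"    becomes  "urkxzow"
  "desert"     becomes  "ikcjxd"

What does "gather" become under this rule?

Shifts by position in track: pos 0: t→y (+5), pos 1: r→x (+6), pos 2: a→k (+10), pos 3: c→h (+5), pos 4: k→q (+6) — repeating every 3. It's a Vigenère-style cipher with numeric key [5,6,10]: position i shifts by key[i mod 3].
For gather: g+5=l, a+6=g, t+10=d, h+5=m, e+6=k, r+10=b.

lgdmkb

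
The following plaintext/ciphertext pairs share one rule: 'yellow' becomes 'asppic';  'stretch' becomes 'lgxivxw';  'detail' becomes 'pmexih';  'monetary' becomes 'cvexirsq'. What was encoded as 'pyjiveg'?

Two steps: reverse the string, then apply a Caesar shift of +4.
Decoding pyjiveg: shift back: p−4=l, y−4=u, j−4=f, i−4=e, v−4=r, e−4=a, g−4=c → luferac; then reverse → careful.

careful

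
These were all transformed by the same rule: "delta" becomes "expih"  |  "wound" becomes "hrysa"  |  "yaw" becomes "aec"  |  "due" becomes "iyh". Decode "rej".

The output letters match the input read backwards, each shifted +4: delta reversed is atled. Read the word backwards and shift each letter +4.
Decoding rej: shift back: r−4=n, e−4=a, j−4=f → naf; then reverse → fan.

fan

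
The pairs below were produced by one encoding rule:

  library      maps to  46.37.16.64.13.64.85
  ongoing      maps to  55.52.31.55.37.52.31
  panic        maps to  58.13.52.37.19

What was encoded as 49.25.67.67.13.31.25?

message

With a=1..z=26, the number is 3·pos + 10.
Reversing it on 49.25.67.67.13.31.25: 49→(49−10)÷3=13=m, 25→(25−10)÷3=5=e, 67→(67−10)÷3=19=s, 67→(67−10)÷3=19=s, 13→(13−10)÷3=1=a, 31→(31−10)÷3=7=g, 25→(25−10)÷3=5=e.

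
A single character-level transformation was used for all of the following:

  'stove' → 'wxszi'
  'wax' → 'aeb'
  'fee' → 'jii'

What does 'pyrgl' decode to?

lunch

Compare letters: s→w is +4, t→x is +4, o→s is +4 — a constant shift. It's a constant shift of +4 (ROT4).
Reversing it on pyrgl: p−4=l, y−4=u, r−4=n, g−4=c, l−4=h.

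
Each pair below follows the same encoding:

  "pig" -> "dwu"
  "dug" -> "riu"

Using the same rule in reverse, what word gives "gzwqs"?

Compare letters: p→d is +14, i→w is +14, g→u is +14 — a constant shift. Each letter is shifted forward by 14 in the alphabet (a Caesar shift of +14).
Decoding gzwqs: g−14=s, z−14=l, w−14=i, q−14=c, s−14=e.

slice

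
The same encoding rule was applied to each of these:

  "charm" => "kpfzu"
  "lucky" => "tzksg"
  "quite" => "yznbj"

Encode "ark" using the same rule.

The shift depends on letter class: consonant c→k is +8, but vowel a→f is +5. The rule splits by letter class: vowels +5, consonants +8.
For ark: a(vowel)+5=f, r(cons)+8=z, k(cons)+8=s.

fzs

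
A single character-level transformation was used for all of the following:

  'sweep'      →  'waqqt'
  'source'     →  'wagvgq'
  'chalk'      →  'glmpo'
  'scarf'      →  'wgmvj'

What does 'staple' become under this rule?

wxmtpq

Vowels shift forward by 12 and consonants shift forward by 4.
Applying it to staple: s(cons)+4=w, t(cons)+4=x, a(vowel)+12=m, p(cons)+4=t, l(cons)+4=p, e(vowel)+12=q.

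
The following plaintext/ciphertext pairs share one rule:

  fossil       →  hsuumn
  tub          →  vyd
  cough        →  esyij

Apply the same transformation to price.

rtmei

Vowels shift forward by 4 and consonants shift forward by 2.
On price: p(cons)+2=r, r(cons)+2=t, i(vowel)+4=m, c(cons)+2=e, e(vowel)+4=i.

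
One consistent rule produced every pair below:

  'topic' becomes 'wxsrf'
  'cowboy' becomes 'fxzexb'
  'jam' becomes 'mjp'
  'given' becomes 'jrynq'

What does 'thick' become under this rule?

The shift depends on letter class: consonant t→w is +3, but vowel o→x is +9. The rule splits by letter class: vowels +9, consonants +3.
Applying it to thick: t(cons)+3=w, h(cons)+3=k, i(vowel)+9=r, c(cons)+3=f, k(cons)+3=n.

wkrfn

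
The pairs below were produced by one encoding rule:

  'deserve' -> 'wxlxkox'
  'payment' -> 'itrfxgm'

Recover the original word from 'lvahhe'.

Compare letters: d→w is +19, e→x is +19, s→l is +19 — a constant shift. Each letter is shifted forward by 19 in the alphabet (a Caesar shift of +19).
Undoing it on lvahhe: l−19=s, v−19=c, a−19=h, h−19=o, h−19=o, e−19=l.

school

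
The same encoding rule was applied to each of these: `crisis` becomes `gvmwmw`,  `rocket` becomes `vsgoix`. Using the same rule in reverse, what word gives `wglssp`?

school

Compare letters: c→g is +4, r→v is +4, i→m is +4 — a constant shift. This is a Caesar cipher with shift 4.
Undoing it on wglssp: w−4=s, g−4=c, l−4=h, s−4=o, s−4=o, p−4=l.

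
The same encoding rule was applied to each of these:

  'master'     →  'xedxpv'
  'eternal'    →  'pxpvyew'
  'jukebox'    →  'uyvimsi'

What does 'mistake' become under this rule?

Shifts by position in master: pos 0: m→x (+11), pos 1: a→e (+4), pos 2: s→d (+11), pos 3: t→x (+4) — repeating every 2. The shifts repeat in a cycle of length 2: positions 0,1,… shift by +11, +4, then the pattern repeats.
For mistake: m+11=x, i+4=m, s+11=d, t+4=x, a+11=l, k+4=o, e+11=p.

xmdxlop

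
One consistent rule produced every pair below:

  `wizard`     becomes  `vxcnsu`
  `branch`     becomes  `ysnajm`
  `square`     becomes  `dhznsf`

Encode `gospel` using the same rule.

bldwfe

Each letter's alphabet position (a=0..z=25) is mapped through 11·x+13 mod 26 — an affine cipher.
For gospel: g(6)→11·6+13≡1=b; o(14)→11·14+13≡11=l; s(18)→11·18+13≡3=d; p(15)→11·15+13≡22=w; e(4)→11·4+13≡5=f; l(11)→11·11+13≡4=e (all mod 26).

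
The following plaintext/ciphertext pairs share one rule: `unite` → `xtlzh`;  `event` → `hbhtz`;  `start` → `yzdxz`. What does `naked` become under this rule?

The shift depends on letter class: consonant n→t is +6, but vowel u→x is +3. Two shifts are in play — +3 for a/e/i/o/u, +6 for every other letter.
Applying it to naked: n(cons)+6=t, a(vowel)+3=d, k(cons)+6=q, e(vowel)+3=h, d(cons)+6=j.

tdqhj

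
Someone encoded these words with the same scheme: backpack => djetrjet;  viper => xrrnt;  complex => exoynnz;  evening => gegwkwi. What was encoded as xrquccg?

violate

A repeating key of period 2 is used — shifts +2, +9 over and over.
Reversing it on xrquccg: x−2=v, r−9=i, q−2=o, u−9=l, c−2=a, c−9=t, g−2=e.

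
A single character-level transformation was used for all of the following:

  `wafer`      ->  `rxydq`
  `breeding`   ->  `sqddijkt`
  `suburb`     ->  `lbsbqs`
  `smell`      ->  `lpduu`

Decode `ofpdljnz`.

w(22)→r(17) and a(0)→x(23) fit y≡21x+23 (mod 26); the inverse of 21 mod 26 is 5. Treating letters as 0–25, the rule is x ↦ 21x + 23 (mod 26).
Reversing it on ofpdljnz: o(14)→5·(14−23)≡7=h; f(5)→5·(5−23)≡14=o; p(15)→5·(15−23)≡12=m; d(3)→5·(3−23)≡4=e; l(11)→5·(11−23)≡18=s; j(9)→5·(9−23)≡8=i; n(13)→5·(13−23)≡2=c; z(25)→5·(25−23)≡10=k (all mod 26).

homesick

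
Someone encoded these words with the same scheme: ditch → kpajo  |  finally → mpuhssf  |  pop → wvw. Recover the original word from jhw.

Compare letters: d→k is +7, i→p is +7, t→a is +7 — a constant shift. This is a Caesar cipher with shift 7.
Undoing it on jhw: j−7=c, h−7=a, w−7=p.

cap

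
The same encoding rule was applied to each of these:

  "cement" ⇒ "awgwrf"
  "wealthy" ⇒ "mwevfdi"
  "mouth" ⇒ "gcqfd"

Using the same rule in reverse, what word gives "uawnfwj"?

Treating letters as 0–25, the rule is x ↦ 11x + 4 (mod 26).
Undoing it on uawnfwj: u(20)→19·(20−4)≡18=s; a(0)→19·(0−4)≡2=c; w(22)→19·(22−4)≡4=e; n(13)→19·(13−4)≡15=p; f(5)→19·(5−4)≡19=t; w(22)→19·(22−4)≡4=e; j(9)→19·(9−4)≡17=r (all mod 26).

scepter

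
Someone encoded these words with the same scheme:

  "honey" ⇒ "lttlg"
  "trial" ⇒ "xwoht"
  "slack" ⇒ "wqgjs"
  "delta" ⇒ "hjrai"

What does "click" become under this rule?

gqojs

In honey: h→l is +4, o→t is +5, n→t is +6, e→l is +7 — the shift increases by 1 each position. Each letter shifts forward by (position + 4), i.e. 4, 5, 6, … — the shift grows by one for each successive letter.
On click: c+4=g, l+5=q, i+6=o, c+7=j, k+8=s.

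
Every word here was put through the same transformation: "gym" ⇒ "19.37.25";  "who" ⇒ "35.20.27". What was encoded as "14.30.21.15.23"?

brick

The number is (letter's place in the alphabet, a=1) + 12.
Reversing it on 14.30.21.15.23: 14→(14−12)÷1=2=b, 30→(30−12)÷1=18=r, 21→(21−12)÷1=9=i, 15→(15−12)÷1=3=c, 23→(23−12)÷1=11=k.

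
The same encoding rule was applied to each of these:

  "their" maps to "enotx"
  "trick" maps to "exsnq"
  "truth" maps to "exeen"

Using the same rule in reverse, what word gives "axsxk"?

prime

Shifts by position in their: pos 0: t→e (+11), pos 1: h→n (+6), pos 2: e→o (+10), pos 3: i→t (+11), pos 4: r→x (+6) — repeating every 3. The shifts repeat in a cycle of length 3: positions 0,1,… shift by +11, +6, +10, then the pattern repeats.
Undoing it on axsxk: a−11=p, x−6=r, s−10=i, x−11=m, k−6=e.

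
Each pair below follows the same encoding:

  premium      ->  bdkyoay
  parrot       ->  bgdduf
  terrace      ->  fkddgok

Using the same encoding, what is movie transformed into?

Vowels shift forward by 6 and consonants shift forward by 12.
For movie: m(cons)+12=y, o(vowel)+6=u, v(cons)+12=h, i(vowel)+6=o, e(vowel)+6=k.

yuhok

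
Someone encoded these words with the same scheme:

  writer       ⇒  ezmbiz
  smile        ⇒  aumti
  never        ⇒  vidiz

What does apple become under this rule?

exxti

The rule splits by letter class: vowels +4, consonants +8.
Applying it to apple: a(vowel)+4=e, p(cons)+8=x, p(cons)+8=x, l(cons)+8=t, e(vowel)+4=i.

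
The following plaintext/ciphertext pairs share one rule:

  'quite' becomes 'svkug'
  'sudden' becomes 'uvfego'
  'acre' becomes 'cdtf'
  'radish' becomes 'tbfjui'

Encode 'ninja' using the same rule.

pjpkc

Shifts by position in quite: pos 0: q→s (+2), pos 1: u→v (+1), pos 2: i→k (+2), pos 3: t→u (+1) — repeating every 2. It's a Vigenère-style cipher with numeric key [2,1]: position i shifts by key[i mod 2].
On ninja: n+2=p, i+1=j, n+2=p, j+1=k, a+2=c.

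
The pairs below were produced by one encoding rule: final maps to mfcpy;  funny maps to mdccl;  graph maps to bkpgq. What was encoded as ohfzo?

twist

f(5)→m(12) and i(8)→f(5) fit y≡15x+15 (mod 26); the inverse of 15 mod 26 is 7. Each letter's alphabet position (a=0..z=25) is mapped through 15·x+15 mod 26 — an affine cipher.
Decoding ohfzo: o(14)→7·(14−15)≡19=t; h(7)→7·(7−15)≡22=w; f(5)→7·(5−15)≡8=i; z(25)→7·(25−15)≡18=s; o(14)→7·(14−15)≡19=t (all mod 26).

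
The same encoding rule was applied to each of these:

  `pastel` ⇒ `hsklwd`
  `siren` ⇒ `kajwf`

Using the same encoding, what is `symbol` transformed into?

kqetgd

Compare letters: p→h is +18, a→s is +18, s→k is +18 — a constant shift. Each letter is shifted forward by 18 in the alphabet (a Caesar shift of +18).
On symbol: s+18=k, y+18=q, m+18=e, b+18=t, o+18=g, l+18=d.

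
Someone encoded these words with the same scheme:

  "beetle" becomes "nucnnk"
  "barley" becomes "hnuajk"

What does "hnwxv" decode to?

money

The output letters match the input read backwards, each shifted +9: beetle reversed is elteeb. Two steps: reverse the string, then apply a Caesar shift of +9.
Decoding hnwxv: shift back: h−9=y, n−9=e, w−9=n, x−9=o, v−9=m → yenom; then reverse → money.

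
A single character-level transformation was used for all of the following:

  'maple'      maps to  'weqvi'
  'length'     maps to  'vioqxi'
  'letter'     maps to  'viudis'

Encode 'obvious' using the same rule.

Shifts by position in maple: pos 0: m→w (+10), pos 1: a→e (+4), pos 2: p→q (+1), pos 3: l→v (+10), pos 4: e→i (+4) — repeating every 3. It's a Vigenère-style cipher with numeric key [10,4,1]: position i shifts by key[i mod 3].
On obvious: o+10=y, b+4=f, v+1=w, i+10=s, o+4=s, u+1=v, s+10=c.

yfwssvc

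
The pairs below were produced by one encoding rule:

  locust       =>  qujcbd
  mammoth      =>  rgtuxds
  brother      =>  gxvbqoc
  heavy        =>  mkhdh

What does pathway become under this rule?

Each letter shifts forward by (position + 5), i.e. 5, 6, 7, … — the shift grows by one for each successive letter.
For pathway: p+5=u, a+6=g, t+7=a, h+8=p, w+9=f, a+10=k, y+11=j.

ugapfkj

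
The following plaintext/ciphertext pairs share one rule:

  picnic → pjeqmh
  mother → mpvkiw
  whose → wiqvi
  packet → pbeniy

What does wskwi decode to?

Letter i (0-indexed) is shifted by i+0, so successive shifts are 0, 1, 2, ….
Decoding wskwi: w−0=w, s−1=r, k−2=i, w−3=t, i−4=e.

write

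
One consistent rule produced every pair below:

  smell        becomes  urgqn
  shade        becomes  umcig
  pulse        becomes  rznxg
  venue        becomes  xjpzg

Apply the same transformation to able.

cgnj

A repeating key of period 2 is used — shifts +2, +5 over and over.
Applying it to able: a+2=c, b+5=g, l+2=n, e+5=j.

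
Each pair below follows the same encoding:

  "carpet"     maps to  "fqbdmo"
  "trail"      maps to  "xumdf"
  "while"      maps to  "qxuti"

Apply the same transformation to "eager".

The output letters match the input read backwards, each shifted +12: carpet reversed is teprac. Read the word backwards and shift each letter +12.
For eager: reverse → regae; then shift: r+12=d, e+12=q, g+12=s, a+12=m, e+12=q.

dqsmq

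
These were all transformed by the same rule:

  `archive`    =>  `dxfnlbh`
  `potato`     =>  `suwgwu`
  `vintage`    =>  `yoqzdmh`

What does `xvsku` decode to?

upper

Shifts by position in archive: pos 0: a→d (+3), pos 1: r→x (+6), pos 2: c→f (+3), pos 3: h→n (+6) — repeating every 2. The shifts repeat in a cycle of length 2: positions 0,1,… shift by +3, +6, then the pattern repeats.
Undoing it on xvsku: x−3=u, v−6=p, s−3=p, k−6=e, u−3=r.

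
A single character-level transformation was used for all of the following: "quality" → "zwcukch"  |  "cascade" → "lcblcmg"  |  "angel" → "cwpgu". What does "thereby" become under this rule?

The shift depends on letter class: consonant q→z is +9, but vowel u→w is +2. Two shifts are in play — +2 for a/e/i/o/u, +9 for every other letter.
On thereby: t(cons)+9=c, h(cons)+9=q, e(vowel)+2=g, r(cons)+9=a, e(vowel)+2=g, b(cons)+9=k, y(cons)+9=h.

cqgagkh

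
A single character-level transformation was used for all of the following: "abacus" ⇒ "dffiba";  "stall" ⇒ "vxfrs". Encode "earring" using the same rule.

hewxpvp

Letter i (0-indexed) is shifted by i+3, so successive shifts are 3, 4, 5, ….
On earring: e+3=h, a+4=e, r+5=w, r+6=x, i+7=p, n+8=v, g+9=p.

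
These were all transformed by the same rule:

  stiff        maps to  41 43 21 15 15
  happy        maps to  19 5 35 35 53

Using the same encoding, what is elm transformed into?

13 27 29

s(#19)→41 and t(#20)→43: differences scale by 2, so n = 2·pos + 3. The formula is n = 2×(alphabet index, a=1) + 3.
On elm: e=5→13, l=12→27, m=13→29.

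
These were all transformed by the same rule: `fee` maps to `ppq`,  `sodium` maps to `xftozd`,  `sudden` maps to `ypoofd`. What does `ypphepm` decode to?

between

The output letters match the input read backwards, each shifted +11: fee reversed is eef. Two steps: reverse the string, then apply a Caesar shift of +11.
Undoing it on ypphepm: shift back: y−11=n, p−11=e, p−11=e, h−11=w, e−11=t, p−11=e, m−11=b → neewteb; then reverse → between.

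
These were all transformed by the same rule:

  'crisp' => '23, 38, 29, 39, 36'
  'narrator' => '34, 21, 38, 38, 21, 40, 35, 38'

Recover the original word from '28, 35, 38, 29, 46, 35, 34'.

horizon

c is letter #3 and maps to 23: an offset of 20. Letters become their 1-based position plus 20 (so a→21, b→22, …).
Decoding 28, 35, 38, 29, 46, 35, 34: 28→(28−20)÷1=8=h, 35→(35−20)÷1=15=o, 38→(38−20)÷1=18=r, 29→(29−20)÷1=9=i, 46→(46−20)÷1=26=z, 35→(35−20)÷1=15=o, 34→(34−20)÷1=14=n.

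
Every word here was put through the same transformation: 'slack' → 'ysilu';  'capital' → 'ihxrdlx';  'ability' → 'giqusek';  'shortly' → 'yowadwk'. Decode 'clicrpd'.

The shift increases by 1 at each position, starting from +6: 6, 7, 8, ….
Decoding clicrpd: c−6=w, l−7=e, i−8=a, c−9=t, r−10=h, p−11=e, d−12=r.

weather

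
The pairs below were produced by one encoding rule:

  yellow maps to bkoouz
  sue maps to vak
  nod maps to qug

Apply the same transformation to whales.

zkgokv

The shift depends on letter class: consonant y→b is +3, but vowel e→k is +6. Two shifts are in play — +6 for a/e/i/o/u, +3 for every other letter.
For whales: w(cons)+3=z, h(cons)+3=k, a(vowel)+6=g, l(cons)+3=o, e(vowel)+6=k, s(cons)+3=v.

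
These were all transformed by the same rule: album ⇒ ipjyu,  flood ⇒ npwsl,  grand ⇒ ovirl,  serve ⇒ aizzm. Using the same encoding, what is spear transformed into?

atmez

Shifts by position in album: pos 0: a→i (+8), pos 1: l→p (+4), pos 2: b→j (+8), pos 3: u→y (+4) — repeating every 2. A repeating key of period 2 is used — shifts +8, +4 over and over.
For spear: s+8=a, p+4=t, e+8=m, a+4=e, r+8=z.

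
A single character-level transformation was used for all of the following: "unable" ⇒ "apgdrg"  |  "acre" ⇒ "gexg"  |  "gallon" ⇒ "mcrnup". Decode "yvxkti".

string

Shifts by position in unable: pos 0: u→a (+6), pos 1: n→p (+2), pos 2: a→g (+6), pos 3: b→d (+2) — repeating every 2. The shifts repeat in a cycle of length 2: positions 0,1,… shift by +6, +2, then the pattern repeats.
Decoding yvxkti: y−6=s, v−2=t, x−6=r, k−2=i, t−6=n, i−2=g.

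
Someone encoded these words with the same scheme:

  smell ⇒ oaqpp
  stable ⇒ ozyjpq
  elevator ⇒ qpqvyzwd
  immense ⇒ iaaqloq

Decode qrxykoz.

Each letter's alphabet position (a=0..z=25) is mapped through 11·x+24 mod 26 — an affine cipher.
Undoing it on qrxykoz: q(16)→19·(16−24)≡4=e; r(17)→19·(17−24)≡23=x; x(23)→19·(23−24)≡7=h; y(24)→19·(24−24)≡0=a; k(10)→19·(10−24)≡20=u; o(14)→19·(14−24)≡18=s; z(25)→19·(25−24)≡19=t (all mod 26).

exhaust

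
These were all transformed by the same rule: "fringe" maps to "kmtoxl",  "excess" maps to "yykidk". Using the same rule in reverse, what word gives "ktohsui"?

The word is reversed, then every letter is shifted forward by 6.
Undoing it on ktohsui: shift back: k−6=e, t−6=n, o−6=i, h−6=b, s−6=m, u−6=o, i−6=c → enibmoc; then reverse → combine.

combine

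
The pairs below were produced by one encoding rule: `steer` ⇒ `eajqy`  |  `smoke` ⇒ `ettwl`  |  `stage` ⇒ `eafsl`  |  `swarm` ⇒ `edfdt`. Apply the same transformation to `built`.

Shifts by position in steer: pos 0: s→e (+12), pos 1: t→a (+7), pos 2: e→j (+5), pos 3: e→q (+12), pos 4: r→y (+7) — repeating every 3. A repeating key of period 3 is used — shifts +12, +7, +5 over and over.
Applying it to built: b+12=n, u+7=b, i+5=n, l+12=x, t+7=a.

nbnxa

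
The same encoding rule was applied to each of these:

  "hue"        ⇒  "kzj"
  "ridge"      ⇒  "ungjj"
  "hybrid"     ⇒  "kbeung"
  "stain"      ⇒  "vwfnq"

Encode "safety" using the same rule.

vfijwb

Vowels shift forward by 5 and consonants shift forward by 3.
For safety: s(cons)+3=v, a(vowel)+5=f, f(cons)+3=i, e(vowel)+5=j, t(cons)+3=w, y(cons)+3=b.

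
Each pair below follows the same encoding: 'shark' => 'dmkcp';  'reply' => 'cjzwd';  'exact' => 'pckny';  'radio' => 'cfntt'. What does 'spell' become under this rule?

duowq

Shifts by position in shark: pos 0: s→d (+11), pos 1: h→m (+5), pos 2: a→k (+10), pos 3: r→c (+11), pos 4: k→p (+5) — repeating every 3. It's a Vigenère-style cipher with numeric key [11,5,10]: position i shifts by key[i mod 3].
For spell: s+11=d, p+5=u, e+10=o, l+11=w, l+5=q.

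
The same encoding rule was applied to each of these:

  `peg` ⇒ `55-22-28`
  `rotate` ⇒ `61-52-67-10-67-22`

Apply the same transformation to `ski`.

64-40-34

p(#16)→55 and e(#5)→22: differences scale by 3, so n = 3·pos + 7. With a=1..z=26, the number is 3·pos + 7.
Applying it to ski: s=19→64, k=11→40, i=9→34.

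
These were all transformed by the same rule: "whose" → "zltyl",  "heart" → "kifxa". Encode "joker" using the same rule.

mspky

Letter i (0-indexed) is shifted by i+3, so successive shifts are 3, 4, 5, ….
For joker: j+3=m, o+4=s, k+5=p, e+6=k, r+7=y.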